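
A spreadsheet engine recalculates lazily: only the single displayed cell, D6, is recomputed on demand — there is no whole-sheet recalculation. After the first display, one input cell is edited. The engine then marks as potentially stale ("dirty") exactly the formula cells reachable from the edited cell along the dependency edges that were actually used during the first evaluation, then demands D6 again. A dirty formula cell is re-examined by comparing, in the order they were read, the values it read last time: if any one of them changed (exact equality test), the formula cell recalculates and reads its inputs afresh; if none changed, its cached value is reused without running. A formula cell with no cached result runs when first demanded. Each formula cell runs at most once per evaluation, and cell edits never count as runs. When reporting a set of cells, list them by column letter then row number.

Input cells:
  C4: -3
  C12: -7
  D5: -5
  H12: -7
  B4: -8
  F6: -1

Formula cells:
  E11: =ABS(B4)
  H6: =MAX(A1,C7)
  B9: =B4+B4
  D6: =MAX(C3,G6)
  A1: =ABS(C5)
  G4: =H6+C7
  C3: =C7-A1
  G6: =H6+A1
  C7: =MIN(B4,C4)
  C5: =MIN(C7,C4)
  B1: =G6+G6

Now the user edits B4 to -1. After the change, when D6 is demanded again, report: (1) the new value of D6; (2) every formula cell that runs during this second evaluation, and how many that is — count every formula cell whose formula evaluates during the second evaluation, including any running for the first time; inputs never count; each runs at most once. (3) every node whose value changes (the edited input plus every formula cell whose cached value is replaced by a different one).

First evaluation (everything demanded from the output):
  C7 = MIN(-8, -3) = -8
  C5 = MIN(-8, -3) = -8
  A1 = ABS(-8) = 8
  C3 = -8 - 8 = -16
  H6 = MAX(8, -8) = 8
  G6 = 8 + 8 = 16
  D6 = MAX(-16, 16) = 16

Propagation after the edit:
  C7: runs — B4 -8->-1; result -3.
  C5: runs — C7 -8->-3; result -3.
  A1: runs — C5 -8->-3; result 3.
  C3: runs — C7 -8->-3; A1 8->3; result -6.
  H6: runs — A1 8->3; C7 -8->-3; result 3.
  G6: runs — H6 8->3; A1 8->3; result 6.
  D6: runs — C3 -16->-6; G6 16->6; result 6.

New value of D6: 6.
Formula cells that run: A1, C3, C5, C7, D6, G6, H6 — 7 in total.
Values that change: A1, B4, C3, C5, C7, D6, G6, H6.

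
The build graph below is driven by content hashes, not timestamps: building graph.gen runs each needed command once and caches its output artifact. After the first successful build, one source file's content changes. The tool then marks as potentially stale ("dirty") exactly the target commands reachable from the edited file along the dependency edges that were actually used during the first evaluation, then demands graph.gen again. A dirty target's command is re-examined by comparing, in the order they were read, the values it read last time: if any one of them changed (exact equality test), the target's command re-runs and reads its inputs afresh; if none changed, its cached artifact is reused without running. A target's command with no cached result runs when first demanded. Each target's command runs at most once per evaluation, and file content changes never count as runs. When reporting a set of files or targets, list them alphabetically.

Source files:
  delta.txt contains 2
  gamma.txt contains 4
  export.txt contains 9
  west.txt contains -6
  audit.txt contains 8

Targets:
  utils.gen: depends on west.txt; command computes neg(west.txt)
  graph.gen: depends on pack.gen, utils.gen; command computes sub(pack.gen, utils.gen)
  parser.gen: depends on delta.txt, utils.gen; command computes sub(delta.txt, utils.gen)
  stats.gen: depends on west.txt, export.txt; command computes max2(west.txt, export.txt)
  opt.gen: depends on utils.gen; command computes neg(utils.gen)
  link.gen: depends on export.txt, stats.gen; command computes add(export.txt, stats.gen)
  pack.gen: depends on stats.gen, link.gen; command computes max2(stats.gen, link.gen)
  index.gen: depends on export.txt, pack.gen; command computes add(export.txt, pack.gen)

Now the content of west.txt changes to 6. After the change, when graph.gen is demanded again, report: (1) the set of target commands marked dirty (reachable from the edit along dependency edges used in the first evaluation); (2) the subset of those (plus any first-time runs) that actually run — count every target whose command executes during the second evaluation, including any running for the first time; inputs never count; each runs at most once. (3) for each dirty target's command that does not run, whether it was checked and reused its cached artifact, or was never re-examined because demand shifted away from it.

Dirty set: graph.gen, link.gen, pack.gen, stats.gen, utils.gen.
Run set: graph.gen, stats.gen, utils.gen (3 run).
Re-examined without running (cache reused): link.gen, pack.gen.
The important point: at link.gen every value read last time is unchanged, so the dirty flag clears without a run.

Initial pass — values computed on the first demand:
  stats.gen = max2(-6, 9) = 9
  link.gen = add(9, 9) = 18
  pack.gen = max2(9, 18) = 18
  utils.gen = neg(-6) = 6
  graph.gen = sub(18, 6) = 12

Second demand — change propagation:
  stats.gen: re-runs because west.txt -6->6; new result 9 (unchanged).
  link.gen: re-examined; everything it read last time is the same (export.txt unchanged, stats.gen unchanged) — cache 18 kept, no run.
  pack.gen: re-examined; everything it read last time is the same (stats.gen unchanged, link.gen unchanged) — cache 18 kept, no run.
  utils.gen: re-runs because west.txt -6->6; new result -6.
  graph.gen: re-runs because utils.gen 6->-6; new result 24.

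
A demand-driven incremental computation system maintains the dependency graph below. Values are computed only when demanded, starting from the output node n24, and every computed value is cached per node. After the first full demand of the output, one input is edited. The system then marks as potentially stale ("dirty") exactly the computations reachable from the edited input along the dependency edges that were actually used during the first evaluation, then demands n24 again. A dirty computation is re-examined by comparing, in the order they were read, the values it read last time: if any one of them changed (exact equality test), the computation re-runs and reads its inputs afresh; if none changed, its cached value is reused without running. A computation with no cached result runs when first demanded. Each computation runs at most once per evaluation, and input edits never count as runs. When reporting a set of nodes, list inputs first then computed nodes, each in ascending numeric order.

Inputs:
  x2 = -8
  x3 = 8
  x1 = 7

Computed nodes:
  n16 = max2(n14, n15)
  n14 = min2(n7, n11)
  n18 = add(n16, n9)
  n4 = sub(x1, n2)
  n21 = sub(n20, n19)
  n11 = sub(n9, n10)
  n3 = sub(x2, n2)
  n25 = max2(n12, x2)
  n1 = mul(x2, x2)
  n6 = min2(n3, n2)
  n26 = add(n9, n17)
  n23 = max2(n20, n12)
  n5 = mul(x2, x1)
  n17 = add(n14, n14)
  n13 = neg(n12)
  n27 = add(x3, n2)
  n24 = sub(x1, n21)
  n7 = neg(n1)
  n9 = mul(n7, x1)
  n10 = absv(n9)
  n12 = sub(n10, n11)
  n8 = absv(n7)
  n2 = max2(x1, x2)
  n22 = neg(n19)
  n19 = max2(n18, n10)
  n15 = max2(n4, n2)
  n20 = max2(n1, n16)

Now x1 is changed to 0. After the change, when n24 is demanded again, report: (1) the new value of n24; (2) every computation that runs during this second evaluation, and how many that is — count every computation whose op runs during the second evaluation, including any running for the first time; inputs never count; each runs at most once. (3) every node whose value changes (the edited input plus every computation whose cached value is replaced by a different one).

First evaluation (everything demanded from the output):
  n1 = mul(-8, -8) = 64
  n2 = max2(7, -8) = 7
  n4 = sub(7, 7) = 0
  n7 = neg(64) = -64
  n9 = mul(-64, 7) = -448
  n10 = absv(-448) = 448
  n11 = sub(-448, 448) = -896
  n14 = min2(-64, -896) = -896
  n15 = max2(0, 7) = 7
  n16 = max2(-896, 7) = 7
  n18 = add(7, -448) = -441
  n19 = max2(-441, 448) = 448
  n20 = max2(64, 7) = 64
  n21 = sub(64, 448) = -384
  n24 = sub(7, -384) = 391

Propagation after the edit:
  n2: runs — x1 7->0; result 0.
  n4: runs — x1 7->0; n2 7->0; result 0 (same value as before).
  n9: runs — x1 7->0; result 0.
  n10: runs — n9 -448->0; result 0.
  n11: runs — n9 -448->0; n10 448->0; result 0.
  n14: runs — n11 -896->0; result -64.
  n15: runs — n2 7->0; result 0.
  n16: runs — n14 -896->-64; n15 7->0; result 0.
  n18: runs — n16 7->0; n9 -448->0; result 0.
  n19: runs — n18 -441->0; n10 448->0; result 0.
  n20: runs — n16 7->0; result 64 (same value as before).
  n21: runs — n19 448->0; result 64.
  n24: runs — x1 7->0; n21 -384->64; result -64.

New value of n24: -64.
Computations that run: n2, n4, n9, n10, n11, n14, n15, n16, n18, n19, n20, n21, n24 — 13 in total.
Values that change: x1, n2, n9, n10, n11, n14, n15, n16, n18, n19, n21, n24.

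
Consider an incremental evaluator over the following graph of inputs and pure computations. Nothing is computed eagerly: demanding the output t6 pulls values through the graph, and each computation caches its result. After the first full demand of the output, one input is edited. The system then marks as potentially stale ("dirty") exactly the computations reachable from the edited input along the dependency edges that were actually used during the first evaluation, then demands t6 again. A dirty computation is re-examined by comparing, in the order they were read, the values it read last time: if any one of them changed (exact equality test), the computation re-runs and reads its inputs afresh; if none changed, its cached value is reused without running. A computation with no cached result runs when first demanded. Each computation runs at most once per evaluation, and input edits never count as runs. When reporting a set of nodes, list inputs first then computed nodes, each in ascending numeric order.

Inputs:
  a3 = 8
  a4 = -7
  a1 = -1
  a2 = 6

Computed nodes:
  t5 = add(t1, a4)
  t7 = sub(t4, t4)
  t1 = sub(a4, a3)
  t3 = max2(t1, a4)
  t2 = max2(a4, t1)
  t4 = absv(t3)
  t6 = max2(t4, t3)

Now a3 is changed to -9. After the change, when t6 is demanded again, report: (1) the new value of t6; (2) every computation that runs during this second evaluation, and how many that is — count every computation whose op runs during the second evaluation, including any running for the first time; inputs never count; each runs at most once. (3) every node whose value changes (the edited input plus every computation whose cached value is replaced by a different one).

Initial pass — values computed on the first demand:
  t1 = sub(-7, 8) = -15
  t3 = max2(-15, -7) = -7
  t4 = absv(-7) = 7
  t6 = max2(7, -7) = 7

Second demand — change propagation:
  t1: re-runs because a3 8->-9; new result 2.
  t3: re-runs because t1 -15->2; new result 2.
  t4: re-runs because t3 -7->2; new result 2.
  t6: re-runs because t4 7->2; t3 -7->2; new result 2.

t6 now evaluates to 2.
Run set: t1, t3, t4, t6 (4 run).
Changed values: a3, t1, t3, t4, t6.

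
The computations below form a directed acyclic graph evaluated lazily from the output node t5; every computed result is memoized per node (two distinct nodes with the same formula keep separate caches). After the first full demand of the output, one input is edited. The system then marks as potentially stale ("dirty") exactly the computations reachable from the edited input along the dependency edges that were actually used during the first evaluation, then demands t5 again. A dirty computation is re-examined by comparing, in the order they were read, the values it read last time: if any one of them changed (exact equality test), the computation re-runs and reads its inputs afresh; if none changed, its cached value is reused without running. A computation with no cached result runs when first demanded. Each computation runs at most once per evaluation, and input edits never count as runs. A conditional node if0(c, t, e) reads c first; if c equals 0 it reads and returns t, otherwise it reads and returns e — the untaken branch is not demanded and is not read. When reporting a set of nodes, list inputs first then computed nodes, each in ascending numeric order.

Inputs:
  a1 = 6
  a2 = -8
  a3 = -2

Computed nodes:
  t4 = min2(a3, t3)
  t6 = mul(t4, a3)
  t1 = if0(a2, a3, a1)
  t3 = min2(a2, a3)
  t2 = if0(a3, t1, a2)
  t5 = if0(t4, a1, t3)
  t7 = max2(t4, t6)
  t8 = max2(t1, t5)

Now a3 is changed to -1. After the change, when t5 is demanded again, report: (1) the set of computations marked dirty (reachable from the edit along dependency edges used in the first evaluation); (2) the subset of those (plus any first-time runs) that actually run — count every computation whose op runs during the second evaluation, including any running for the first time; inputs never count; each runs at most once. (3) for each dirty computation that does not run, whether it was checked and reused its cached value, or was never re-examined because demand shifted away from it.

First demand of the output computes:
  t3 = min2(-8, -2) = -8
  t4 = min2(-2, -8) = -8
  t5 = if0(t4=-8 -> else branch t3) = -8

After the edit, cleaning proceeds:
  t3: a read changed (a3 -2->-1) — executes, giving -8 — identical to its old value.
  t4: a read changed (a3 -2->-1) — executes, giving -8 — identical to its old value.
  t5: dirty, but its reads are unchanged (t4 unchanged, t3 unchanged); cached -8 stands.

Note where the cutoff bites: t5 is checked, finds nothing changed, and keeps its cache.

The edit dirties: t3, t4, t5.
2 computations run: t3, t4.
Cache hits after checking: t5.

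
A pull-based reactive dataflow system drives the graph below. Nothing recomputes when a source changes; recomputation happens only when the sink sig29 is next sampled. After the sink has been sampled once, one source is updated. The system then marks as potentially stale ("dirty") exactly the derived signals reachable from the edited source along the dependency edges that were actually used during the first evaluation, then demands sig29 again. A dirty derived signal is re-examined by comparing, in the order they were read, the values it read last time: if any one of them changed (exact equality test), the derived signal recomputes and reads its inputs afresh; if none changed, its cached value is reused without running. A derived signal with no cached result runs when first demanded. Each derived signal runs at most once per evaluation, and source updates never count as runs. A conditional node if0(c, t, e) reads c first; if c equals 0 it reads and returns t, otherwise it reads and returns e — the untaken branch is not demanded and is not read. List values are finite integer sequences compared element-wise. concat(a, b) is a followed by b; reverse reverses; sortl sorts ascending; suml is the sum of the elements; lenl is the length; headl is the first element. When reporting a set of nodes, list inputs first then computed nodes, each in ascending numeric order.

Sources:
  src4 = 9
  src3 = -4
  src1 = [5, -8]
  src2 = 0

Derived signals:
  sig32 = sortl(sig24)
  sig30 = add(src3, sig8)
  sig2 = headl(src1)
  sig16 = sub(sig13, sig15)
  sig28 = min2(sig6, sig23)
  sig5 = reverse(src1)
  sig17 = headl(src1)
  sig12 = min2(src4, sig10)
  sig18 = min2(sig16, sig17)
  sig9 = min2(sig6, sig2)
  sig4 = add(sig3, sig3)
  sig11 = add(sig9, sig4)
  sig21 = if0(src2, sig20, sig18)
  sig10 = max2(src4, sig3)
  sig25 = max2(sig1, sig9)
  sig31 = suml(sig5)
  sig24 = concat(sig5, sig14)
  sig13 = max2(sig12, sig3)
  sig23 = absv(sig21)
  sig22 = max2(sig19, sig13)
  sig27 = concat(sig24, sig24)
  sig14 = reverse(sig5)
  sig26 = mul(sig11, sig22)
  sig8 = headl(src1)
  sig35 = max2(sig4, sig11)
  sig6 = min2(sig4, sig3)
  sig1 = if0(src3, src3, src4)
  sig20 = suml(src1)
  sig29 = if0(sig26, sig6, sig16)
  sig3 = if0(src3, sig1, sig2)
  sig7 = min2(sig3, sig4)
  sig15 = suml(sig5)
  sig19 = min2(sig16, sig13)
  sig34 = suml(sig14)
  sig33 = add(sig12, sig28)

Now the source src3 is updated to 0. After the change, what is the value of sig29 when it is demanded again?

First evaluation (everything demanded from the output):
  sig2 = headl([5, -8]) = 5
  sig3 = if0(src3=-4 -> else branch sig2) = 5
  sig4 = add(5, 5) = 10
  sig5 = reverse([5, -8]) = [-8, 5]
  sig6 = min2(10, 5) = 5
  sig9 = min2(5, 5) = 5
  sig10 = max2(9, 5) = 9
  sig11 = add(5, 10) = 15
  sig12 = min2(9, 9) = 9
  sig13 = max2(9, 5) = 9
  sig15 = suml([-8, 5]) = -3
  sig16 = sub(9, -3) = 12
  sig19 = min2(12, 9) = 9
  sig22 = max2(9, 9) = 9
  sig26 = mul(15, 9) = 135
  sig29 = if0(sig26=135 -> else branch sig16) = 12

Propagation after the edit:
  sig1: demanded for the first time — runs, produces 0.
  sig3: runs — src3 -4->0; result 0.
  sig4: runs — sig3 5->0; sig3 5->0; result 0.
  sig6: runs — sig4 10->0; sig3 5->0; result 0.
  sig9: runs — sig6 5->0; result 0.
  sig10: runs — sig3 5->0; result 9 (same value as before).
  sig11: runs — sig9 5->0; sig4 10->0; result 0.
  sig12: checked — values it read are unchanged (src4 unchanged, sig10 unchanged); reused cached 9 without running.
  sig13: runs — sig3 5->0; result 9 (same value as before).
  sig16: checked — values it read are unchanged (sig13 unchanged, sig15 unchanged); reused cached 12 without running.
  sig19: checked — values it read are unchanged (sig16 unchanged, sig13 unchanged); reused cached 9 without running.
  sig22: checked — values it read are unchanged (sig19 unchanged, sig13 unchanged); reused cached 9 without running.
  sig26: runs — sig11 15->0; result 0.
  sig29: runs — sig26 135->0; result 0.

Key observation: a condition flipped, so demand reaches new nodes — sig1 runs for the first time.

New value of sig29: 0.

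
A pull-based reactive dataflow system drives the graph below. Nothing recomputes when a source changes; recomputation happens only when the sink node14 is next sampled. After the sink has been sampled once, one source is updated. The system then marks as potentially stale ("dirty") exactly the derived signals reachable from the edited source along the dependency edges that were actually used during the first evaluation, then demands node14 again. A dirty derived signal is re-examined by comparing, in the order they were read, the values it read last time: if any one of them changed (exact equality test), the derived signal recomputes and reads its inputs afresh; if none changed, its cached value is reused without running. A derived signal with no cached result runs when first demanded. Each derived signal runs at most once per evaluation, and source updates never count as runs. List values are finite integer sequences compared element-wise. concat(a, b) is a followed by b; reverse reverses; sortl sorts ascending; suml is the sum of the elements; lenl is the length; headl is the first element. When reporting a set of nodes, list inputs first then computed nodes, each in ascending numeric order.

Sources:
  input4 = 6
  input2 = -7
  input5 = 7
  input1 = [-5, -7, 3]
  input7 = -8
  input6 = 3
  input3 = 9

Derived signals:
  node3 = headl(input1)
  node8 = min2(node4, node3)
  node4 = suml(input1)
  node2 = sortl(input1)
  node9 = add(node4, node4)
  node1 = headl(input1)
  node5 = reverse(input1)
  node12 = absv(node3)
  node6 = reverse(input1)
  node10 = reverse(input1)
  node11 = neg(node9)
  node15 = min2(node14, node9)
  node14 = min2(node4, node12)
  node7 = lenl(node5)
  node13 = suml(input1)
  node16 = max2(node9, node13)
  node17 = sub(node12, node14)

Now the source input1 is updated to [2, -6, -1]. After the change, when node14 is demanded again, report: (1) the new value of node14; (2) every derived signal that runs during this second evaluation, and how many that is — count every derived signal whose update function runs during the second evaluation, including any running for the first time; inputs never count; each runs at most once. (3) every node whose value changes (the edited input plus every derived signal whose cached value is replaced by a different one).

New value of node14: -5.
Derived signals that run: node3, node4, node12, node14 — 4 in total.
Values that change: input1, node3, node4, node12, node14.

First evaluation (everything demanded from the output):
  node3 = headl([-5, -7, 3]) = -5
  node4 = suml([-5, -7, 3]) = -9
  node12 = absv(-5) = 5
  node14 = min2(-9, 5) = -9

Propagation after the edit:
  node3: runs — input1 [-5, -7, 3]->[2, -6, -1]; result 2.
  node4: runs — input1 [-5, -7, 3]->[2, -6, -1]; result -5.
  node12: runs — node3 -5->2; result 2.
  node14: runs — node4 -9->-5; node12 5->2; result -5.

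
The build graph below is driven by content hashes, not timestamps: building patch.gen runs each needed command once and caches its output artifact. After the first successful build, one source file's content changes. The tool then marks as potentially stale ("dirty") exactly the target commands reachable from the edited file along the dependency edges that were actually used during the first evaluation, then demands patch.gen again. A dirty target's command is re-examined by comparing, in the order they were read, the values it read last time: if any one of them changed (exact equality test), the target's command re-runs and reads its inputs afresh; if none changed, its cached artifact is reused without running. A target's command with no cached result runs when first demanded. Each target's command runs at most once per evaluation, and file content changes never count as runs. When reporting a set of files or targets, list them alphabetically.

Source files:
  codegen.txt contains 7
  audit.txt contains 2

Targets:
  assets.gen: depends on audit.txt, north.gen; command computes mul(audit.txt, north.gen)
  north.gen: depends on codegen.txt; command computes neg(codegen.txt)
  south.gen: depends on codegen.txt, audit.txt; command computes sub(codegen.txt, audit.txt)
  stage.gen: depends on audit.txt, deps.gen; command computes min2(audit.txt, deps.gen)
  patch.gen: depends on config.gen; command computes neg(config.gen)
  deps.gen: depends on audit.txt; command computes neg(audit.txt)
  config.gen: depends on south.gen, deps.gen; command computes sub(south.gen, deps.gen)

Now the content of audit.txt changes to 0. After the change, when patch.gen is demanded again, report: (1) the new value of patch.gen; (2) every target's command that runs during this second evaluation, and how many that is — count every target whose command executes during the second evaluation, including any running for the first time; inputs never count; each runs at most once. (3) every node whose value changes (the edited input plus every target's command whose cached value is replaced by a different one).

Initial pass — values computed on the first demand:
  deps.gen = neg(2) = -2
  south.gen = sub(7, 2) = 5
  config.gen = sub(5, -2) = 7
  patch.gen = neg(7) = -7

Second demand — change propagation:
  deps.gen: re-runs because audit.txt 2->0; new result 0.
  south.gen: re-runs because audit.txt 2->0; new result 7.
  config.gen: re-runs because south.gen 5->7; deps.gen -2->0; new result 7 (unchanged).
  patch.gen: re-examined; everything it read last time is the same (config.gen unchanged) — cache -7 kept, no run.

The important point: config.gen recomputes to an identical value, and the output ends up unchanged.

patch.gen now evaluates to -7.
Run set: config.gen, deps.gen, south.gen (3 run).
Changed values: audit.txt, deps.gen, south.gen.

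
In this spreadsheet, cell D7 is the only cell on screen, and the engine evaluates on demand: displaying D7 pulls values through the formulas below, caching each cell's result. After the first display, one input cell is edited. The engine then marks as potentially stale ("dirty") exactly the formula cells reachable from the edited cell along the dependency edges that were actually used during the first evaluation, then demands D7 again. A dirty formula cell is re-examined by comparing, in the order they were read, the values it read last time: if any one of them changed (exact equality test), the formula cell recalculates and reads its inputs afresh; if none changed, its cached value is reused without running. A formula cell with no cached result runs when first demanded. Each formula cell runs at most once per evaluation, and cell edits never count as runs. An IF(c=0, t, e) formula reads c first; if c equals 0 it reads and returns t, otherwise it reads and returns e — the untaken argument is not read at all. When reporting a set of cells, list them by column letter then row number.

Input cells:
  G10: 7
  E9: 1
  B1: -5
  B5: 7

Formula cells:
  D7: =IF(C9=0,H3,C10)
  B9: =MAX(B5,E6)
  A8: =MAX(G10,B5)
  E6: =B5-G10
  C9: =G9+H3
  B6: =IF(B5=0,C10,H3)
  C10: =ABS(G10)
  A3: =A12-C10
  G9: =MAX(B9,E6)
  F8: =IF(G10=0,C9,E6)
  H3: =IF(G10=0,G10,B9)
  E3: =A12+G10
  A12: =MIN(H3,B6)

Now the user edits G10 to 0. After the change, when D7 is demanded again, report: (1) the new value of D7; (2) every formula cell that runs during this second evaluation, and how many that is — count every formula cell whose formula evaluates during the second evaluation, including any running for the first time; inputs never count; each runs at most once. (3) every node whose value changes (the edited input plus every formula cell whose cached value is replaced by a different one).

Initial pass — values computed on the first demand:
  C10 = ABS(7) = 7
  E6 = 7 - 7 = 0
  B9 = MAX(7, 0) = 7
  G9 = MAX(7, 0) = 7
  H3 = IF(G10=0: G10=7 -> else branch B9) = 7
  C9 = 7 + 7 = 14
  D7 = IF(C9=0: C9=14 -> else branch C10) = 7

Second demand — change propagation:
  C10: re-runs because G10 7->0; new result 0.
  E6: re-runs because G10 7->0; new result 7.
  B9: re-runs because E6 0->7; new result 7 (unchanged).
  G9: re-runs because E6 0->7; new result 7 (unchanged).
  H3: re-runs because G10 7->0; new result 0.
  C9: re-runs because H3 7->0; new result 7.
  D7: re-runs because C9 14->7; C10 7->0; new result 0.

D7 now evaluates to 0.
Run set: B9, C9, C10, D7, E6, G9, H3 (7 run).
Changed values: C9, C10, D7, E6, G10, H3.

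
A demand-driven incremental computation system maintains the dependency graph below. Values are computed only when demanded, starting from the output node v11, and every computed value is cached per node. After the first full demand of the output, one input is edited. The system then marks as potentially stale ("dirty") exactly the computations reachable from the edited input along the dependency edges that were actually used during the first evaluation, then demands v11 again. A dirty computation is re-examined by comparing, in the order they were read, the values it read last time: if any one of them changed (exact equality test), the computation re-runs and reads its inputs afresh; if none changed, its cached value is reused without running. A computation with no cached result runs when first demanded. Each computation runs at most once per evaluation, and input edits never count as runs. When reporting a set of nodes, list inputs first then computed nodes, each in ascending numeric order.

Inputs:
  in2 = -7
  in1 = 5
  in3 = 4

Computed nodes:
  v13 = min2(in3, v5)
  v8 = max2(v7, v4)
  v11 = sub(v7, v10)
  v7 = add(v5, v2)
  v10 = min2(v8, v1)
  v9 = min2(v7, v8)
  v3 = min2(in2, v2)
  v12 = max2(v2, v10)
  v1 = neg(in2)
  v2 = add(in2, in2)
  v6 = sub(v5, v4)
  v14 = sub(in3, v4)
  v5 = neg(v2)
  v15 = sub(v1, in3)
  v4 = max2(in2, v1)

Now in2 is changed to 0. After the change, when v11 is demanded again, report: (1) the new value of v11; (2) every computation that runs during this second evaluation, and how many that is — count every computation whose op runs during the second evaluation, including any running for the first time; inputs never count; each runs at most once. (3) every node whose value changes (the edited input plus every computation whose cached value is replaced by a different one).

First evaluation (everything demanded from the output):
  v1 = neg(-7) = 7
  v2 = add(-7, -7) = -14
  v4 = max2(-7, 7) = 7
  v5 = neg(-14) = 14
  v7 = add(14, -14) = 0
  v8 = max2(0, 7) = 7
  v10 = min2(7, 7) = 7
  v11 = sub(0, 7) = -7

Propagation after the edit:
  v1: runs — in2 -7->0; result 0.
  v2: runs — in2 -7->0; in2 -7->0; result 0.
  v4: runs — in2 -7->0; v1 7->0; result 0.
  v5: runs — v2 -14->0; result 0.
  v7: runs — v5 14->0; v2 -14->0; result 0 (same value as before).
  v8: runs — v4 7->0; result 0.
  v10: runs — v8 7->0; v1 7->0; result 0.
  v11: runs — v10 7->0; result 0.

New value of v11: 0.
Computations that run: v1, v2, v4, v5, v7, v8, v10, v11 — 8 in total.
Values that change: in2, v1, v2, v4, v5, v8, v10, v11.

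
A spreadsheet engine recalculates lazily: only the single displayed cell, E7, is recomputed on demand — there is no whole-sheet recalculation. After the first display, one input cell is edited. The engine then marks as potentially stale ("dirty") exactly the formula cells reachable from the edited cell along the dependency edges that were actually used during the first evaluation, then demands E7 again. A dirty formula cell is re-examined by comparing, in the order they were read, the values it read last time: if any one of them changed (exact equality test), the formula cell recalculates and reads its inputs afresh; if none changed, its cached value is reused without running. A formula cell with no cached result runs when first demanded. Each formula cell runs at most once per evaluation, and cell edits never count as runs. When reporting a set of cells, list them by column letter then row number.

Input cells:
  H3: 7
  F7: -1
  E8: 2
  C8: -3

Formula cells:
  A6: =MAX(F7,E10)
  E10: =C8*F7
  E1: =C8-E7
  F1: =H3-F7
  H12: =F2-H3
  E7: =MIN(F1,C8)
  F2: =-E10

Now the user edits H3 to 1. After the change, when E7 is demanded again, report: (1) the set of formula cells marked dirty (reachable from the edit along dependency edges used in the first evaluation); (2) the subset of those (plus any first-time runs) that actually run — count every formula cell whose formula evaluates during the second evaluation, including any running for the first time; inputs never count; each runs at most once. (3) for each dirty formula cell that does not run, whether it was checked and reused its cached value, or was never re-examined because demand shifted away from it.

First evaluation (everything demanded from the output):
  F1 = 7 - -1 = 8
  E7 = MIN(8, -3) = -3

Propagation after the edit:
  F1: runs — H3 7->1; result 2.
  E7: runs — F1 8->2; result -3 (same value as before).

Marked dirty: E7, F1.
Formula cells that run: E7, F1 — 2 in total.
Every dirty formula cell ran.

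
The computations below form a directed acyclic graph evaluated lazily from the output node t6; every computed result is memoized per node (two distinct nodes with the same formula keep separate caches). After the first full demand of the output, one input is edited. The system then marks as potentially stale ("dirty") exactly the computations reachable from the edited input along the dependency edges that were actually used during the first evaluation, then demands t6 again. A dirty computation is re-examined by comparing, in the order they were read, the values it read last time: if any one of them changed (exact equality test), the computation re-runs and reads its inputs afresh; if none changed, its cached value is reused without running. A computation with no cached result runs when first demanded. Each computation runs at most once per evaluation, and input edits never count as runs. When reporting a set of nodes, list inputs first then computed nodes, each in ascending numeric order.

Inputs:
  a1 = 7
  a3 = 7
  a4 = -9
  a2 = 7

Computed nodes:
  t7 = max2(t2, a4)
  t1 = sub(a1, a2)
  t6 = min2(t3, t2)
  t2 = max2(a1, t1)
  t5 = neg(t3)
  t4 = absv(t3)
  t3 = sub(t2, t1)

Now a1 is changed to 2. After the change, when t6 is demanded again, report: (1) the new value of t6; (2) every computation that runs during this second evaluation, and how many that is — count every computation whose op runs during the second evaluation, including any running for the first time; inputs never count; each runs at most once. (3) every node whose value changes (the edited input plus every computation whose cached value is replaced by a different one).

First demand of the output computes:
  t1 = sub(7, 7) = 0
  t2 = max2(7, 0) = 7
  t3 = sub(7, 0) = 7
  t6 = min2(7, 7) = 7

After the edit, cleaning proceeds:
  t1: a read changed (a1 7->2) — executes, giving -5.
  t2: a read changed (a1 7->2; t1 0->-5) — executes, giving 2.
  t3: a read changed (t2 7->2; t1 0->-5) — executes, giving 7 — identical to its old value.
  t6: a read changed (t2 7->2) — executes, giving 2.

Demanding t6 again yields 2.
4 computations run: t1, t2, t3, t6.
The nodes whose values change: a1, t1, t2, t6.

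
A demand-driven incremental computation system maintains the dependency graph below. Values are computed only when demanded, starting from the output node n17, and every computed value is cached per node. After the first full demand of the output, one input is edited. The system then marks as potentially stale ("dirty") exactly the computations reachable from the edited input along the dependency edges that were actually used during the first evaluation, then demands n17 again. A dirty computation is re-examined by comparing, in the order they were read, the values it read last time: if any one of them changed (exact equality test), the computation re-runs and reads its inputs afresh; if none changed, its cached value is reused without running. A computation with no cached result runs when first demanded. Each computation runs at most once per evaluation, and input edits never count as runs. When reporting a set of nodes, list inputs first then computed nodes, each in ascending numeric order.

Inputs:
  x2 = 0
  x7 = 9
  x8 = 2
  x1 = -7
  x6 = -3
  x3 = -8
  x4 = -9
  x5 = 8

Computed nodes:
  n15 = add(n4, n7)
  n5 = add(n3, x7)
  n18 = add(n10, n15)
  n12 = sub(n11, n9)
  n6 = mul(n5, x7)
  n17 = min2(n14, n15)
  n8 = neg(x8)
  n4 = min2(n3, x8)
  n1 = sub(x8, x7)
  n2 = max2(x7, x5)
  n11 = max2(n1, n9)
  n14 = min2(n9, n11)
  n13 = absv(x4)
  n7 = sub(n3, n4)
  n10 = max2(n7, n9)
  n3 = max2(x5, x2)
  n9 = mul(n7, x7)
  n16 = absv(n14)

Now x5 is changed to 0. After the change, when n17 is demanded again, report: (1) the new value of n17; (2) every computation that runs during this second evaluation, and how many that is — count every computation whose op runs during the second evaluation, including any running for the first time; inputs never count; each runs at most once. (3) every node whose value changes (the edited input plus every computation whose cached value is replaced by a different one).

First evaluation (everything demanded from the output):
  n1 = sub(2, 9) = -7
  n3 = max2(8, 0) = 8
  n4 = min2(8, 2) = 2
  n7 = sub(8, 2) = 6
  n9 = mul(6, 9) = 54
  n11 = max2(-7, 54) = 54
  n14 = min2(54, 54) = 54
  n15 = add(2, 6) = 8
  n17 = min2(54, 8) = 8

Propagation after the edit:
  n3: runs — x5 8->0; result 0.
  n4: runs — n3 8->0; result 0.
  n7: runs — n3 8->0; n4 2->0; result 0.
  n9: runs — n7 6->0; result 0.
  n11: runs — n9 54->0; result 0.
  n14: runs — n9 54->0; n11 54->0; result 0.
  n15: runs — n4 2->0; n7 6->0; result 0.
  n17: runs — n14 54->0; n15 8->0; result 0.

New value of n17: 0.
Computations that run: n3, n4, n7, n9, n11, n14, n15, n17 — 8 in total.
Values that change: x5, n3, n4, n7, n9, n11, n14, n15, n17.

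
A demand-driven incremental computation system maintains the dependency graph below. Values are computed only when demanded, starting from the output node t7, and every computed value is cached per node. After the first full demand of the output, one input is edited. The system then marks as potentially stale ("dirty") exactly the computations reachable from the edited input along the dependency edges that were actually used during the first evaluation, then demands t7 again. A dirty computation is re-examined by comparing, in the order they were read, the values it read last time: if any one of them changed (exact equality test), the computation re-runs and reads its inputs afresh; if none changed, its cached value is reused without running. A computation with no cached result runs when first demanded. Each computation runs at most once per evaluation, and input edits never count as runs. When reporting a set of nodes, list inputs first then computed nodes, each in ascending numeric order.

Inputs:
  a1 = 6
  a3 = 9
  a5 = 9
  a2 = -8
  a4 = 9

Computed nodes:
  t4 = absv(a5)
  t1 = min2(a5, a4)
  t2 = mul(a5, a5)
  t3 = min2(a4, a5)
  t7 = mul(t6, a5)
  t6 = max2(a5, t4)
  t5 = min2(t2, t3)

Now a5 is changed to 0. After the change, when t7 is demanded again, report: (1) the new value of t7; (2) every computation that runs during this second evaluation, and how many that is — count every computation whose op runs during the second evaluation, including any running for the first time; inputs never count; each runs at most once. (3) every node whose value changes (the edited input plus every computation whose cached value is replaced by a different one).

First evaluation (everything demanded from the output):
  t4 = absv(9) = 9
  t6 = max2(9, 9) = 9
  t7 = mul(9, 9) = 81

Propagation after the edit:
  t4: runs — a5 9->0; result 0.
  t6: runs — a5 9->0; t4 9->0; result 0.
  t7: runs — t6 9->0; a5 9->0; result 0.

New value of t7: 0.
Computations that run: t4, t6, t7 — 3 in total.
Values that change: a5, t4, t6, t7.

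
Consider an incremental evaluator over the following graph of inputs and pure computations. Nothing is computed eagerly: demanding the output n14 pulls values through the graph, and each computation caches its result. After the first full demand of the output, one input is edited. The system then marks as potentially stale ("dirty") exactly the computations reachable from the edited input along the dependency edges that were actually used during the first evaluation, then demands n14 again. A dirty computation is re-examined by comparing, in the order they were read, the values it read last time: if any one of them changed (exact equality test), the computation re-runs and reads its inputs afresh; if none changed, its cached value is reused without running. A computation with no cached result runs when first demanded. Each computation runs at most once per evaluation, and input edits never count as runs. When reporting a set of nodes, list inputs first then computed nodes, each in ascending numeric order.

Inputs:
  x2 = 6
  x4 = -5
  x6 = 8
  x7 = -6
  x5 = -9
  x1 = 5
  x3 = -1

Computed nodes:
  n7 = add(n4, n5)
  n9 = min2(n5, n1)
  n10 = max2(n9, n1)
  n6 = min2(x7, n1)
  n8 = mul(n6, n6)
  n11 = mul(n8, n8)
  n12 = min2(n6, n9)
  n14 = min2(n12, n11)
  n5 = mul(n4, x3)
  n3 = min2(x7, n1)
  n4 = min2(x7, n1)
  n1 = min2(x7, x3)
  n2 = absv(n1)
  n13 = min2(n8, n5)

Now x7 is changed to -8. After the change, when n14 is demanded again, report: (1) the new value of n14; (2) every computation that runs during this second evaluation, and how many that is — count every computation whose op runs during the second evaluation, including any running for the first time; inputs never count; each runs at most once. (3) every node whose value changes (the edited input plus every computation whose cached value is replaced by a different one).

Initial pass — values computed on the first demand:
  n1 = min2(-6, -1) = -6
  n4 = min2(-6, -6) = -6
  n5 = mul(-6, -1) = 6
  n6 = min2(-6, -6) = -6
  n8 = mul(-6, -6) = 36
  n9 = min2(6, -6) = -6
  n11 = mul(36, 36) = 1296
  n12 = min2(-6, -6) = -6
  n14 = min2(-6, 1296) = -6

Second demand — change propagation:
  n1: re-runs because x7 -6->-8; new result -8.
  n4: re-runs because x7 -6->-8; n1 -6->-8; new result -8.
  n5: re-runs because n4 -6->-8; new result 8.
  n6: re-runs because x7 -6->-8; n1 -6->-8; new result -8.
  n8: re-runs because n6 -6->-8; n6 -6->-8; new result 64.
  n9: re-runs because n5 6->8; n1 -6->-8; new result -8.
  n11: re-runs because n8 36->64; n8 36->64; new result 4096.
  n12: re-runs because n6 -6->-8; n9 -6->-8; new result -8.
  n14: re-runs because n12 -6->-8; n11 1296->4096; new result -8.

n14 now evaluates to -8.
Run set: n1, n4, n5, n6, n8, n9, n11, n12, n14 (9 run).
Changed values: x7, n1, n4, n5, n6, n8, n9, n11, n12, n14.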